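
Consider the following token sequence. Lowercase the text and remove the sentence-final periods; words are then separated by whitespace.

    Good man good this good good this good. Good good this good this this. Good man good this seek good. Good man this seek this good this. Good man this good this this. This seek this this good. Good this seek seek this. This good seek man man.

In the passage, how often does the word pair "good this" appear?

Scanning the 47 overlapping bigram windows for "good this":
  position 3–4: good this
  position 6–7: good this
  position 10–11: good this
  position 12–13: good this
  position 17–18: good this
  position 26–27: good this
  position 31–32: good this
  position 39–40: good this

8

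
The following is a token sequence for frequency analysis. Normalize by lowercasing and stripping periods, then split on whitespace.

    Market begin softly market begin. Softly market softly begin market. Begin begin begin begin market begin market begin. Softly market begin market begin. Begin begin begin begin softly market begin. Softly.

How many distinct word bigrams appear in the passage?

7

31 tokens → 30 bigram windows in total.
Repeated bigrams (each contributes count−1 duplicates):
  market begin: 8
  begin begin: 7
  begin softly: 5
  begin market: 4
  softly market: 4
23 duplicate windows → 30 − 23 = 7 distinct.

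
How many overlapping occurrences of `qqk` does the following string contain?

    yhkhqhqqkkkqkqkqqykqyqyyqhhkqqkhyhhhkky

2

Sliding a length-3 window over the 39 characters (37 positions):
  position 7–9: qqk
  position 29–31: qqk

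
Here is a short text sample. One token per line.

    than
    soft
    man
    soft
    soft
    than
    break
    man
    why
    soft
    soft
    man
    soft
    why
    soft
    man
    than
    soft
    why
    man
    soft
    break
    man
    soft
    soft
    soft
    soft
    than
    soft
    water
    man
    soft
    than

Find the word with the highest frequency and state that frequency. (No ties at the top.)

Unigram frequencies (highest first):
  soft: 15
  man: 7
  than: 5
  why: 3
  break: 2
  water: 1

"soft", 15 times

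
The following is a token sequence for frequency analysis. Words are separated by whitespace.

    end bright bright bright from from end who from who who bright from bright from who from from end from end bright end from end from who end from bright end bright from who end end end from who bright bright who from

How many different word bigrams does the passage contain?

43 tokens → 42 bigram windows in total.
Repeated bigrams (each contributes count−1 duplicates):
  end from: 5
  from who: 5
  bright from: 4
  from end: 4
  bright bright: 3
  end bright: 3
  who from: 3
  bright end: 2
  … (5 more repeated)
26 duplicate windows → 42 − 26 = 16 distinct.

16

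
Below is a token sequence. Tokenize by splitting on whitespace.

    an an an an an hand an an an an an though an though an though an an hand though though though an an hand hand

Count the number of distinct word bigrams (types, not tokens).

8

26 tokens → 25 bigram windows in total.
Repeated bigrams (each contributes count−1 duplicates):
  an an: 10
  though an: 4
  an hand: 3
  an though: 3
  though though: 2
17 duplicate windows → 25 − 17 = 8 distinct.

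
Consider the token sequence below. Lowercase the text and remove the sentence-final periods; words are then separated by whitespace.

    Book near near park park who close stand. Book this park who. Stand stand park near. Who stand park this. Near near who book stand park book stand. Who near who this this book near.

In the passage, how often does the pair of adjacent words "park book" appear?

Scanning the 34 overlapping bigram windows for "park book":
  position 26–27: park book

1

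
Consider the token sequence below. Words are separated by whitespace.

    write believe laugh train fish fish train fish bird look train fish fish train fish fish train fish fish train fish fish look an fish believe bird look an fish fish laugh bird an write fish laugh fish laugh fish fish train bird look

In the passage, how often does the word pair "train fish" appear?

Scanning the 43 overlapping bigram windows for "train fish":
  position 4–5: train fish
  position 7–8: train fish
  position 11–12: train fish
  position 14–15: train fish
  position 17–18: train fish
  position 20–21: train fish

6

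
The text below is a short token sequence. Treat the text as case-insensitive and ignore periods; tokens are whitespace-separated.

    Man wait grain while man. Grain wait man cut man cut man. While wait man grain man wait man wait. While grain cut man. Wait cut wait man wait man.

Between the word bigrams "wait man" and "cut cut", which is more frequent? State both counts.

"wait man" (5 vs 0)

"wait man": 5 occurrences
"cut cut": 0 occurrences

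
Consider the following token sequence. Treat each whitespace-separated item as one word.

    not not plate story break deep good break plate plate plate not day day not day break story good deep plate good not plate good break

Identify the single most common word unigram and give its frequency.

Unigram frequencies (highest first):
  plate: 6
  not: 5
  break: 4
  good: 4
  day: 3
  story: 2
  … (1 more, each ≤ 2)

"plate", 6 times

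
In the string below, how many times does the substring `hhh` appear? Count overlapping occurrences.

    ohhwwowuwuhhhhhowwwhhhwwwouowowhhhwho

Sliding a length-3 window over the 37 characters (35 positions):
  position 11–13: hhh
  position 12–14: hhh
  position 13–15: hhh
  position 20–22: hhh
  position 32–34: hhh

5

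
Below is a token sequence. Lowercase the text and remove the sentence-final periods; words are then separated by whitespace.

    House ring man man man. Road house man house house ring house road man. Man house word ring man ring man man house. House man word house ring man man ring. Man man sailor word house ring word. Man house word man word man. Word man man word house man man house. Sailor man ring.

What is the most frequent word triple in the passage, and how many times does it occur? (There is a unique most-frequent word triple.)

Trigram frequencies (highest first):
  ring man man: 4
  man man house: 3
  house ring man: 2
  man house house: 2
  man house word: 2
  man ring man: 2
  … (34 more, each ≤ 2)

"ring man man", 4 times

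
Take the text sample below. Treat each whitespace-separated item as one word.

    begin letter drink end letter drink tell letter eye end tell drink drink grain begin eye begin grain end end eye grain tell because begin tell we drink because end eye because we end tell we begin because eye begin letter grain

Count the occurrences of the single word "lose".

0

Scanning the 42 tokens for "lose":
  (none found)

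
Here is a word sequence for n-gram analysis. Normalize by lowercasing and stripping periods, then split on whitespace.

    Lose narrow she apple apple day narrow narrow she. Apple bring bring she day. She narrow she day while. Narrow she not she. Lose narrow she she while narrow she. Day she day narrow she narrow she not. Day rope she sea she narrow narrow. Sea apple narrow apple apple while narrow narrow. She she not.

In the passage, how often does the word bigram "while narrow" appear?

3

Scanning the 55 overlapping bigram windows for "while narrow":
  position 19–20: while narrow
  position 28–29: while narrow
  position 51–52: while narrow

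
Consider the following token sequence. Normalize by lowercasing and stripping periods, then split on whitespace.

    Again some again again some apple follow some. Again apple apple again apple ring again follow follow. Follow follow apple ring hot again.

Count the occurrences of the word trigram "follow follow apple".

Scanning the 21 overlapping trigram windows for "follow follow apple":
  position 18–20: follow follow apple

1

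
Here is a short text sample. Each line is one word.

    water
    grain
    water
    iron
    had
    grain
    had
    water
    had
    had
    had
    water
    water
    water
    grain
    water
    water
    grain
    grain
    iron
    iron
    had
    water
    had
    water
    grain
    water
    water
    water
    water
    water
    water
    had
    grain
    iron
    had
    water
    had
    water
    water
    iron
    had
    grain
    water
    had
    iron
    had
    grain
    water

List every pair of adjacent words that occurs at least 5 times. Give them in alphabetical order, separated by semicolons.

Bigram counts meeting the condition (at least 5 times):
  grain water: 5
  had water: 6
  iron had: 5
  water had: 5
  water water: 9

grain water; had water; iron had; water had; water water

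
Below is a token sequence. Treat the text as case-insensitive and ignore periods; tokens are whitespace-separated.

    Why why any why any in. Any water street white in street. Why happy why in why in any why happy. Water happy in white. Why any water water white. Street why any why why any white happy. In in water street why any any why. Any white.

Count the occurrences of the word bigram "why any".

Scanning the 47 overlapping bigram windows for "why any":
  position 2–3: why any
  position 4–5: why any
  position 26–27: why any
  position 32–33: why any
  position 35–36: why any
  position 43–44: why any
  position 46–47: why any

7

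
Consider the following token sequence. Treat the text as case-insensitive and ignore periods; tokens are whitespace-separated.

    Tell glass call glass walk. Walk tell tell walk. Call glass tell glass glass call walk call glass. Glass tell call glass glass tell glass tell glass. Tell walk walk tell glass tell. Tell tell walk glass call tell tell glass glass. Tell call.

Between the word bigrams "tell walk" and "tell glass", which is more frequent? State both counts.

"tell walk": 3 occurrences
"tell glass": 6 occurrences

"tell glass" (6 vs 3)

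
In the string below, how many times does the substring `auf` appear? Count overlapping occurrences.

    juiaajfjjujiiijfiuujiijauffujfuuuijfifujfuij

Sliding a length-3 window over the 44 characters (42 positions):
  position 24–26: auf

1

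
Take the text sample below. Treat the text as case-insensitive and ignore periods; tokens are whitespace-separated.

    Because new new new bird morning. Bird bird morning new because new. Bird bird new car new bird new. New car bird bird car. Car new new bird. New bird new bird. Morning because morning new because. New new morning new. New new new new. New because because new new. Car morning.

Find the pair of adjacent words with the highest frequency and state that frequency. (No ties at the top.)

Bigram frequencies (highest first):
  new new: 11
  new bird: 6
  because new: 4
  bird new: 4
  bird morning: 3
  bird bird: 3
  … (13 more, each ≤ 3)

"new new", 11 times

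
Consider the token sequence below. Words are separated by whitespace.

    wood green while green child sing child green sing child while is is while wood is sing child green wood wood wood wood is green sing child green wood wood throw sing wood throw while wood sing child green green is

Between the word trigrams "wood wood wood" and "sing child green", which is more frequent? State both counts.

"wood wood wood": 2 occurrences
"sing child green": 4 occurrences

"sing child green" (4 vs 2)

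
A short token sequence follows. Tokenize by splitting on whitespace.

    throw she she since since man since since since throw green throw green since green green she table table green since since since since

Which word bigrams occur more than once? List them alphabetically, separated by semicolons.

green since; since since; throw green

Bigram counts meeting the condition (more than once):
  green since: 2
  since since: 6
  throw green: 2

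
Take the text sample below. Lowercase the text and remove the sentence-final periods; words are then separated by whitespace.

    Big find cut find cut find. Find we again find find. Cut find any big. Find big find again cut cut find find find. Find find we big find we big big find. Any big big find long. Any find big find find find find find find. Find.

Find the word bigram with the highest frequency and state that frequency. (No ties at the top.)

Bigram frequencies (highest first):
  find find: 12
  big find: 7
  cut find: 4
  find cut: 3
  find we: 3
  find any: 2
  … (12 more, each ≤ 2)

"find find", 12 times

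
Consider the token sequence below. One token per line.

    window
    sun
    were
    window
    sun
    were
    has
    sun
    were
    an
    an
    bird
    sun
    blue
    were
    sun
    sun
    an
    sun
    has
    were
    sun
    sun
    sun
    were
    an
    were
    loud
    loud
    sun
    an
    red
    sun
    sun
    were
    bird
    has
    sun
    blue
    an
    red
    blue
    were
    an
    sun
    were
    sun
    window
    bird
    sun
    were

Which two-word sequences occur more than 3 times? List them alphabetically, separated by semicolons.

sun sun; sun were

Bigram counts meeting the condition (more than 3 times):
  sun sun: 4
  sun were: 7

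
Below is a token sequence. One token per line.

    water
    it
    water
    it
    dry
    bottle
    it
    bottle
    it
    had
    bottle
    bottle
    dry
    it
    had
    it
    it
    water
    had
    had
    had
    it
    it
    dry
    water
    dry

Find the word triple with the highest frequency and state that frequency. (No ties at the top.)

Trigram frequencies (highest first):
  had it it: 2
  water it water: 1
  it water it: 1
  water it dry: 1
  it dry bottle: 1
  dry bottle it: 1
  … (17 more, each ≤ 1)

"had it it", 2 times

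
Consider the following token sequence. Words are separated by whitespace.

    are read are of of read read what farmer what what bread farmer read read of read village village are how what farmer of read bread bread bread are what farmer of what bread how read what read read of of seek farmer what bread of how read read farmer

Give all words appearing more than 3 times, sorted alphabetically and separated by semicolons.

are; bread; farmer; of; read; what

Unigram counts meeting the condition (more than 3 times):
  are: 4
  bread: 6
  farmer: 6
  of: 8
  read: 12
  what: 8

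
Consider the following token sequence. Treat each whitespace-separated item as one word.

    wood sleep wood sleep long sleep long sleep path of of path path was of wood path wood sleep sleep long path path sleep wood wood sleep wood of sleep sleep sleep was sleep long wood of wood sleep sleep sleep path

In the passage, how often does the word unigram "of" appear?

5

Scanning the 42 tokens for "of":
  position 10: of
  position 11: of
  position 15: of
  position 29: of
  position 37: of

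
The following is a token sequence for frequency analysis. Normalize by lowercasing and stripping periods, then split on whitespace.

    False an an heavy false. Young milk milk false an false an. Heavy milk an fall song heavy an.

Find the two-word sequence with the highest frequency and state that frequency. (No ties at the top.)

Bigram frequencies (highest first):
  false an: 3
  an heavy: 2
  an an: 1
  heavy false: 1
  false young: 1
  young milk: 1
  … (9 more, each ≤ 1)

"false an", 3 times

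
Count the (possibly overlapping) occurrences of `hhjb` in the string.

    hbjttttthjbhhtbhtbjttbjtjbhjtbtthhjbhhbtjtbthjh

Sliding a length-4 window over the 47 characters (44 positions):
  position 33–36: hhjb

1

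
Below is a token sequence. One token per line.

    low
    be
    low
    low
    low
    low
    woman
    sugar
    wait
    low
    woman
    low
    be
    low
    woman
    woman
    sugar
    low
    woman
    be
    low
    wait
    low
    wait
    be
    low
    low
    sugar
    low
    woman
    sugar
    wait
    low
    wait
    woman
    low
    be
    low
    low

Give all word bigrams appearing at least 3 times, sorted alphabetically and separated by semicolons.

be low; low be; low low; low wait; low woman; wait low; woman sugar

Bigram counts meeting the condition (at least 3 times):
  be low: 5
  low be: 3
  low low: 5
  low wait: 3
  low woman: 5
  wait low: 3
  woman sugar: 3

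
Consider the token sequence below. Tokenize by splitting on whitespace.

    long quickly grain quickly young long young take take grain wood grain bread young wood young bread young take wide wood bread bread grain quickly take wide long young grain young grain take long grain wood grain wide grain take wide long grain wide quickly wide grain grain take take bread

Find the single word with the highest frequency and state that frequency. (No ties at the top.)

"grain", 12 times

Unigram frequencies (highest first):
  grain: 12
  take: 8
  young: 7
  wide: 6
  long: 5
  bread: 5
  … (2 more, each ≤ 4)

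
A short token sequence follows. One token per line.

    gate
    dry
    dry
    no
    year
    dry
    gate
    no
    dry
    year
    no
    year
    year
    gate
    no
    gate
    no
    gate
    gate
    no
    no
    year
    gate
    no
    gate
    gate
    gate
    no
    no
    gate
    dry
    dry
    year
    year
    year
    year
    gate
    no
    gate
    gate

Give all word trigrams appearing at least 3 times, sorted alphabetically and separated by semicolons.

gate no gate; no gate gate; year gate no

Trigram counts meeting the condition (at least 3 times):
  gate no gate: 4
  no gate gate: 3
  year gate no: 3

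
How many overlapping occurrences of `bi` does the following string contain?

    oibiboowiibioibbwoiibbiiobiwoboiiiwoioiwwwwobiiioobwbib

6

Sliding a length-2 window over the 55 characters (54 positions):
  position 3–4: bi
  position 11–12: bi
  position 22–23: bi
  position 26–27: bi
  position 45–46: bi
  position 53–54: bi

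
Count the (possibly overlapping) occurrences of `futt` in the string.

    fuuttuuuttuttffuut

0

Sliding a length-4 window over the 18 characters (15 positions):
  (no match at any position)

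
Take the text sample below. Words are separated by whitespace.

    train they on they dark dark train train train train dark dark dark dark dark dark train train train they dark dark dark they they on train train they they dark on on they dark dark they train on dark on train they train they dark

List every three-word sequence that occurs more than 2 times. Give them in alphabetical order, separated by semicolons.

dark dark dark; they dark dark; train train train

Trigram counts meeting the condition (more than 2 times):
  dark dark dark: 5
  they dark dark: 3
  train train train: 3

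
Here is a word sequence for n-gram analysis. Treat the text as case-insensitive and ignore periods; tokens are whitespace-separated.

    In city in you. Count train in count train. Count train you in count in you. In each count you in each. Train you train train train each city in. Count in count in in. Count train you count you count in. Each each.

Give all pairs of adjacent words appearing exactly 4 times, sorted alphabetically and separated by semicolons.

Bigram counts meeting the condition (exactly 4 times):
  count in: 4
  count train: 4

count in; count train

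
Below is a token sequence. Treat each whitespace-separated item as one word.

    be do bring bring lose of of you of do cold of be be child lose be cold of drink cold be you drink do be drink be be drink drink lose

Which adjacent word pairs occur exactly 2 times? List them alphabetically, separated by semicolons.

Bigram counts meeting the condition (exactly 2 times):
  be be: 2
  be drink: 2
  cold of: 2

be be; be drink; cold of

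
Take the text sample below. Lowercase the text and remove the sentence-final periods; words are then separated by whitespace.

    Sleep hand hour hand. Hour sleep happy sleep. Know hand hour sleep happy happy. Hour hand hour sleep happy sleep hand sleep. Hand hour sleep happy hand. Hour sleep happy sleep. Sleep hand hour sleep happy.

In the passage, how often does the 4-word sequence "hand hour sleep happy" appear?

6

Scanning the 33 overlapping 4-gram windows for "hand hour sleep happy":
  position 4–7: hand hour sleep happy
  position 10–13: hand hour sleep happy
  position 16–19: hand hour sleep happy
  position 23–26: hand hour sleep happy
  position 27–30: hand hour sleep happy
  position 33–36: hand hour sleep happy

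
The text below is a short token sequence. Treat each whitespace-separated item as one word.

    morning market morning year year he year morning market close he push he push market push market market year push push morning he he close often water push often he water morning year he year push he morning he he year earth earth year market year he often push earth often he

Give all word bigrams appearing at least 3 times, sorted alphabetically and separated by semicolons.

he year; year he

Bigram counts meeting the condition (at least 3 times):
  he year: 3
  year he: 3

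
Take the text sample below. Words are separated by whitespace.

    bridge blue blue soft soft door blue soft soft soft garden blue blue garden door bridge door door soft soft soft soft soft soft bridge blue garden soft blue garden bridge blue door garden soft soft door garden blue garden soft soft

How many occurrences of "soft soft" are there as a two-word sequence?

Scanning the 41 overlapping bigram windows for "soft soft":
  position 4–5: soft soft
  position 8–9: soft soft
  position 9–10: soft soft
  position 19–20: soft soft
  position 20–21: soft soft
  position 21–22: soft soft
  position 22–23: soft soft
  position 23–24: soft soft
  position 35–36: soft soft
  position 41–42: soft soft

10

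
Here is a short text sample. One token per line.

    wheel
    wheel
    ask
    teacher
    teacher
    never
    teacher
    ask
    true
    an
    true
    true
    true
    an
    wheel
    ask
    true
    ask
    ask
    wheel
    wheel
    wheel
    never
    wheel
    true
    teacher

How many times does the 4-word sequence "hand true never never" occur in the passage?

0

Scanning the 23 overlapping 4-gram windows for "hand true never never":
  (none found)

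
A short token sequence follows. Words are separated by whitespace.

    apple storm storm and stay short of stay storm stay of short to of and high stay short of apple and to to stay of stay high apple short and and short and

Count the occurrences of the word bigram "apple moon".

0

Scanning the 32 overlapping bigram windows for "apple moon":
  (none found)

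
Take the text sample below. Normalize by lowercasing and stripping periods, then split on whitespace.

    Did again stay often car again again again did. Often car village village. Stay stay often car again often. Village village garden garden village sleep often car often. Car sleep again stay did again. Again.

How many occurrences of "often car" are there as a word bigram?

Scanning the 34 overlapping bigram windows for "often car":
  position 4–5: often car
  position 10–11: often car
  position 16–17: often car
  position 26–27: often car
  position 28–29: often car

5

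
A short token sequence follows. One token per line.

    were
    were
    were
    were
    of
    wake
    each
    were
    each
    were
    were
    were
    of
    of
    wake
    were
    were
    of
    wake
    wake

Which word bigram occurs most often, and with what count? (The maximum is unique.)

"were were", 6 times

Bigram frequencies (highest first):
  were were: 6
  were of: 3
  of wake: 3
  each were: 2
  wake each: 1
  were each: 1
  … (3 more, each ≤ 1)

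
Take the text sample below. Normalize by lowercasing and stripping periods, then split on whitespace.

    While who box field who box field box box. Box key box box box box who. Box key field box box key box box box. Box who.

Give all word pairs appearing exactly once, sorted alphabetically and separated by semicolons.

field who; key field; while who

Bigram counts meeting the condition (exactly once):
  field who: 1
  key field: 1
  while who: 1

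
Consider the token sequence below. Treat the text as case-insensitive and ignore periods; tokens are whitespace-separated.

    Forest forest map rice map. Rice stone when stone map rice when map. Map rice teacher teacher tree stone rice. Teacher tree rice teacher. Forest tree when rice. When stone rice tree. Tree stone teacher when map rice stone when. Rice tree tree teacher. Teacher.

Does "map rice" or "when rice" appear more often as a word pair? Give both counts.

"map rice" (5 vs 2)

"map rice": 5 occurrences
"when rice": 2 occurrences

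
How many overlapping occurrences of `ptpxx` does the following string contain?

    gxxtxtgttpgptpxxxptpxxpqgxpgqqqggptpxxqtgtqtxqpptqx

3

Sliding a length-5 window over the 51 characters (47 positions):
  position 12–16: ptpxx
  position 18–22: ptpxx
  position 34–38: ptpxx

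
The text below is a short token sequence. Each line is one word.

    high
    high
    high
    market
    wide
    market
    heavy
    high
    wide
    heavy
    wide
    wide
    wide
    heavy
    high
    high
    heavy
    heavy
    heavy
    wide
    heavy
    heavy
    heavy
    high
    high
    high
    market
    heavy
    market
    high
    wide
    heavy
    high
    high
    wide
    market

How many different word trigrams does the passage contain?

36 tokens → 34 trigram windows in total.
Repeated trigrams (each contributes count−1 duplicates):
  heavy high high: 3
  heavy heavy heavy: 2
  high high high: 2
  high high market: 2
  high wide heavy: 2
  wide heavy high: 2
7 duplicate windows → 34 − 7 = 27 distinct.

27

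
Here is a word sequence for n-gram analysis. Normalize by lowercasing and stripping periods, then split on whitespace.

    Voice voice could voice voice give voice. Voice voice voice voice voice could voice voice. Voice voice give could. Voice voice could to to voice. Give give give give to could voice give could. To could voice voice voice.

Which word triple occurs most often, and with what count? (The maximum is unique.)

"voice voice voice", 7 times

Trigram frequencies (highest first):
  voice voice voice: 7
  could voice voice: 4
  voice voice could: 3
  voice could voice: 2
  voice voice give: 2
  voice give could: 2
  … (15 more, each ≤ 2)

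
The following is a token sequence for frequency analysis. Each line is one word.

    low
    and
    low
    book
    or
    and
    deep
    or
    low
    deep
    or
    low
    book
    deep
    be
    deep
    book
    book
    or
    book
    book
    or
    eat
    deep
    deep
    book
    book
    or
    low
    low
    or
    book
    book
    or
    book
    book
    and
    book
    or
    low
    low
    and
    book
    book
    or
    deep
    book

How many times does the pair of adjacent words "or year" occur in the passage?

0

Scanning the 46 overlapping bigram windows for "or year":
  (none found)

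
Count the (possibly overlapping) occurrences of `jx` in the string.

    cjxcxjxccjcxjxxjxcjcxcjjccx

4

Sliding a length-2 window over the 27 characters (26 positions):
  position 2–3: jx
  position 6–7: jx
  position 13–14: jx
  position 16–17: jx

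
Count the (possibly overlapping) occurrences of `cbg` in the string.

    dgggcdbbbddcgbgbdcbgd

Sliding a length-3 window over the 21 characters (19 positions):
  position 18–20: cbg

1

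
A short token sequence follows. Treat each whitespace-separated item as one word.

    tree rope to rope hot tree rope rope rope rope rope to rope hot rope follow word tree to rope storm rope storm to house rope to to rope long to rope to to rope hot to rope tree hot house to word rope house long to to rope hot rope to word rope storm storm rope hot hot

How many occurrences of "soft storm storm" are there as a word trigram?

0

Scanning the 57 overlapping trigram windows for "soft storm storm":
  (none found)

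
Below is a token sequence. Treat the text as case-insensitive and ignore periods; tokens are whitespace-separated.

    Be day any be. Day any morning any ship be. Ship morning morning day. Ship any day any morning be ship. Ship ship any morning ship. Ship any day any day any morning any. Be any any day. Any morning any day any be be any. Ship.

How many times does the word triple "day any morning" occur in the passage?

Scanning the 45 overlapping trigram windows for "day any morning":
  position 5–7: day any morning
  position 17–19: day any morning
  position 31–33: day any morning
  position 38–40: day any morning

4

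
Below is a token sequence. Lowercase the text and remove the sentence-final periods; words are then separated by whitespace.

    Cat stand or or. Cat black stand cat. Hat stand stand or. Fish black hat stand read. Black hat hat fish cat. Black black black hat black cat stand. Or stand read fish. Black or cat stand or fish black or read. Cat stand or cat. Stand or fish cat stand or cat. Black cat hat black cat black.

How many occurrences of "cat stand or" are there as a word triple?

6

Scanning the 57 overlapping trigram windows for "cat stand or":
  position 1–3: cat stand or
  position 28–30: cat stand or
  position 36–38: cat stand or
  position 43–45: cat stand or
  position 46–48: cat stand or
  position 50–52: cat stand or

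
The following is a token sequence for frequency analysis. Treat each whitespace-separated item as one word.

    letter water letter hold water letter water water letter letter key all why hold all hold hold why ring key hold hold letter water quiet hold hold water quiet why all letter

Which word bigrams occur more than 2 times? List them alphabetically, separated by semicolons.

hold hold; letter water; water letter

Bigram counts meeting the condition (more than 2 times):
  hold hold: 3
  letter water: 3
  water letter: 3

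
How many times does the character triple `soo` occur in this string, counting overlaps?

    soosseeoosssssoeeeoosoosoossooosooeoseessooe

6

Sliding a length-3 window over the 44 characters (42 positions):
  position 1–3: soo
  position 21–23: soo
  position 24–26: soo
  position 28–30: soo
  position 32–34: soo
  position 41–43: soo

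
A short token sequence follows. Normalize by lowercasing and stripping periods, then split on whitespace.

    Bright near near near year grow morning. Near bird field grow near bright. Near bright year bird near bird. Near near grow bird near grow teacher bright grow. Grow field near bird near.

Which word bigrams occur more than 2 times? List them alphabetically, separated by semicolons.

bird near; near bird; near near

Bigram counts meeting the condition (more than 2 times):
  bird near: 4
  near bird: 3
  near near: 3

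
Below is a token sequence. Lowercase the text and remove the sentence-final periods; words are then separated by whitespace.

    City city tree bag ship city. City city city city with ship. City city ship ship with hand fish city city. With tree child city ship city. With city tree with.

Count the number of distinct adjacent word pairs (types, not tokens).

31 tokens → 30 bigram windows in total.
Repeated bigrams (each contributes count−1 duplicates):
  city city: 7
  city with: 3
  ship city: 3
  city ship: 2
  city tree: 2
12 duplicate windows → 30 − 12 = 18 distinct.

18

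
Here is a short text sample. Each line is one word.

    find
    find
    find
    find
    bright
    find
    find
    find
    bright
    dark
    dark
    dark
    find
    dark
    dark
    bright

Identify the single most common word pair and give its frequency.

"find find", 5 times

Bigram frequencies (highest first):
  find find: 5
  dark dark: 3
  find bright: 2
  bright find: 1
  bright dark: 1
  dark find: 1
  … (2 more, each ≤ 1)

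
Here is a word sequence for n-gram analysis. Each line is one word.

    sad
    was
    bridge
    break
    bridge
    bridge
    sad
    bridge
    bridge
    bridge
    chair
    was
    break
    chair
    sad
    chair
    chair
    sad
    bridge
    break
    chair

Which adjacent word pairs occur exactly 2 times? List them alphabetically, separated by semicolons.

Bigram counts meeting the condition (exactly 2 times):
  break chair: 2
  bridge break: 2
  chair sad: 2
  sad bridge: 2

break chair; bridge break; chair sad; sad bridge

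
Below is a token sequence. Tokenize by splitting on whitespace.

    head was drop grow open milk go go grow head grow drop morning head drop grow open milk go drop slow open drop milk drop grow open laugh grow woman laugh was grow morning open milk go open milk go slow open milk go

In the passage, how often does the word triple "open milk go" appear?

5

Scanning the 42 overlapping trigram windows for "open milk go":
  position 5–7: open milk go
  position 17–19: open milk go
  position 35–37: open milk go
  position 38–40: open milk go
  position 42–44: open milk go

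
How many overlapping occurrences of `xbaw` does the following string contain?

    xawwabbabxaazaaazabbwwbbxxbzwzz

0

Sliding a length-4 window over the 31 characters (28 positions):
  (no match at any position)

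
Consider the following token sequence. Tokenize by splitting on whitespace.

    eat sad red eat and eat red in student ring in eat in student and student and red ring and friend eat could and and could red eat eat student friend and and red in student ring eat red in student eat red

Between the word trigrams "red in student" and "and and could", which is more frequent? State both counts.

"red in student" (3 vs 1)

"red in student": 3 occurrences
"and and could": 1 occurrence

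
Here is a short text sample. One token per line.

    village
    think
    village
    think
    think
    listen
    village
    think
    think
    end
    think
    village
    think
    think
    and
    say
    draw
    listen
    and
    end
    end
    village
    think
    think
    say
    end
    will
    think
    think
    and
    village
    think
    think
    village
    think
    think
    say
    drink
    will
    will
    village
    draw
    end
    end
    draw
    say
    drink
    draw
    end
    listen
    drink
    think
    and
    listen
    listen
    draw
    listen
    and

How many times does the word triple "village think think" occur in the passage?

Scanning the 56 overlapping trigram windows for "village think think":
  position 3–5: village think think
  position 7–9: village think think
  position 12–14: village think think
  position 22–24: village think think
  position 31–33: village think think
  position 34–36: village think think

6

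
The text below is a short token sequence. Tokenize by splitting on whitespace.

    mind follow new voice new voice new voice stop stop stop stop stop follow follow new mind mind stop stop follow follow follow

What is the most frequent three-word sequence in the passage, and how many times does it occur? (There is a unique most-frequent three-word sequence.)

"stop stop stop", 3 times

Trigram frequencies (highest first):
  stop stop stop: 3
  new voice new: 2
  voice new voice: 2
  stop stop follow: 2
  stop follow follow: 2
  mind follow new: 1
  … (9 more, each ≤ 1)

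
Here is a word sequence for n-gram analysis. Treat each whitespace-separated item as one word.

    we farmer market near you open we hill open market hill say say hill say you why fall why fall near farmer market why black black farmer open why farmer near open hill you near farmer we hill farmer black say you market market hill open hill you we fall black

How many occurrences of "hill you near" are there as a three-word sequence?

Scanning the 49 overlapping trigram windows for "hill you near":
  position 33–35: hill you near

1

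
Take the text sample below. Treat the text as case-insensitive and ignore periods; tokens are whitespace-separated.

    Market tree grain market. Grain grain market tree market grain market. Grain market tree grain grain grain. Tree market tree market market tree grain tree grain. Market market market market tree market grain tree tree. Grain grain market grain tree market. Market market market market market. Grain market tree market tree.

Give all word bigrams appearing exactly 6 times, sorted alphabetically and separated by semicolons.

market grain; tree market

Bigram counts meeting the condition (exactly 6 times):
  market grain: 6
  tree market: 6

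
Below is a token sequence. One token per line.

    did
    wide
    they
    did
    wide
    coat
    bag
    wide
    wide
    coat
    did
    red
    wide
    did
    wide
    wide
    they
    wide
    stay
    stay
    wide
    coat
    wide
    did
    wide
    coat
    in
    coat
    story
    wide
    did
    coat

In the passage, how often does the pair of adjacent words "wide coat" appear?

Scanning the 31 overlapping bigram windows for "wide coat":
  position 5–6: wide coat
  position 9–10: wide coat
  position 21–22: wide coat
  position 25–26: wide coat

4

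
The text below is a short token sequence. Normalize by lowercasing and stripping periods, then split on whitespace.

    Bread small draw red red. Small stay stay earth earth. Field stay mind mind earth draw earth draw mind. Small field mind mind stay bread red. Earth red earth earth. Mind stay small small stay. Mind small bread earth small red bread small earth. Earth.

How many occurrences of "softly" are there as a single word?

Scanning the 45 tokens for "softly":
  (none found)

0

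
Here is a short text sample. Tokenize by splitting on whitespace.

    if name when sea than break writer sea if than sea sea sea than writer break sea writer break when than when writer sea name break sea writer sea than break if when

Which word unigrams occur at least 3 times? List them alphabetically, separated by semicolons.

Unigram counts meeting the condition (at least 3 times):
  break: 5
  if: 3
  sea: 9
  than: 5
  when: 4
  writer: 5

break; if; sea; than; when; writer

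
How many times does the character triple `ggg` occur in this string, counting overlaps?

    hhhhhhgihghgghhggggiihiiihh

2

Sliding a length-3 window over the 27 characters (25 positions):
  position 16–18: ggg
  position 17–19: ggg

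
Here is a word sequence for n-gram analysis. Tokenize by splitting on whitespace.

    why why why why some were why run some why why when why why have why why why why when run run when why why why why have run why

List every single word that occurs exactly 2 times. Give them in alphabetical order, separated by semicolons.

Unigram counts meeting the condition (exactly 2 times):
  have: 2
  some: 2

have; some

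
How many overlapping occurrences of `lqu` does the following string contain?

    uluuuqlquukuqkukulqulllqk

Sliding a length-3 window over the 25 characters (23 positions):
  position 7–9: lqu
  position 18–20: lqu

2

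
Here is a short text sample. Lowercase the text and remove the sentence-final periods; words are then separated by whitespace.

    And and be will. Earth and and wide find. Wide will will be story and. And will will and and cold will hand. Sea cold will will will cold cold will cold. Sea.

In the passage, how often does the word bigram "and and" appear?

4

Scanning the 32 overlapping bigram windows for "and and":
  position 1–2: and and
  position 6–7: and and
  position 15–16: and and
  position 19–20: and and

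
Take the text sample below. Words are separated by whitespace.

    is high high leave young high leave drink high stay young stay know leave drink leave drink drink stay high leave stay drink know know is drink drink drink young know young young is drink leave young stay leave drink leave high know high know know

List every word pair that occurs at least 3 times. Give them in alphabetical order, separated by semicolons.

Bigram counts meeting the condition (at least 3 times):
  drink drink: 3
  drink leave: 3
  high leave: 3
  leave drink: 4

drink drink; drink leave; high leave; leave drink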